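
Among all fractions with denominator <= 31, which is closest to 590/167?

Expand x = 590/167 as a continued fraction with the Euclidean algorithm:
  590 = 3*167 + 89, so a_0 = 3.
  167 = 1*89 + 78, so a_1 = 1.
  89 = 1*78 + 11, so a_2 = 1.
  78 = 7*11 + 1, so a_3 = 7.
  11 = 11*1 + 0, so a_4 = 11.
so x = [3; 1, 1, 7, 11].
Convergents (p_i = a_i*p_{i-1} + p_{i-2}, q_i = a_i*q_{i-1} + q_{i-2} with p_{-2}=0, p_{-1}=1, q_{-2}=1, q_{-1}=0), until the denominator exceeds 31:
  i=0: a_0=3, p_0 = 3*1 + 0 = 3, q_0 = 3*0 + 1 = 1.
  i=1: a_1=1, p_1 = 1*3 + 1 = 4, q_1 = 1*1 + 0 = 1.
  i=2: a_2=1, p_2 = 1*4 + 3 = 7, q_2 = 1*1 + 1 = 2.
  i=3: a_3=7, p_3 = 7*7 + 4 = 53, q_3 = 7*2 + 1 = 15.
  i=4: a_4=11, p_4 = 11*53 + 7 = 590, q_4 = 11*15 + 2 = 167.
q_4 = 167 > 31, so the last convergent with denominator <= 31 is p_3/q_3 = 53/15.
The closest fraction with denominator <= 31 is either p_3/q_3 or the intermediate fraction (k*p_3 + p_2)/(k*q_3 + q_2) with the largest k >= 1 whose denominator stays <= 31; these approach x as k grows, and every other convergent or intermediate fraction in range is farther away.
Largest k: floor((31 - q_2)/q_3) = floor((31 - 2)/15) = 1.
That gives (1*53 + 7)/(1*15 + 2) = 60/17.
Compare the errors: |x - 53/15| = |590*15 - 53*167|/(167*15) = 1/2505, and |x - 60/17| = |590*17 - 60*167|/(167*17) = 10/2839.
Cross-multiplying, 1*2839 = 2839 < 25050 = 10*2505, so 1/2505 is smaller: the convergent 53/15 is closer to x than 60/17.

53/15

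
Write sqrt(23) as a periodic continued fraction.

Write x_i = (sqrt(23) + m_i)/d_i with (m_0, d_0) = (0, 1). a_0 = floor(sqrt(23)) = 4, since 4^2 = 16 <= 23 < 25 = 5^2.
Iterate m_{i+1} = d_i*a_i - m_i, d_{i+1} = (23 - m_{i+1}^2)/d_i, a_{i+1} = floor((a_0 + m_{i+1})/d_{i+1}):
  m_1 = 1*4 - 0 = 4, d_1 = (23 - 4^2)/1 = 7/1 = 7, a_1 = floor((4 + 4)/7) = 1.
  m_2 = 7*1 - 4 = 3, d_2 = (23 - 3^2)/7 = 14/7 = 2, a_2 = floor((4 + 3)/2) = 3.
  m_3 = 2*3 - 3 = 3, d_3 = (23 - 3^2)/2 = 14/2 = 7, a_3 = floor((4 + 3)/7) = 1.
  m_4 = 7*1 - 3 = 4, d_4 = (23 - 4^2)/7 = 7/7 = 1, a_4 = floor((4 + 4)/1) = 8.
  m_5 = 1*8 - 4 = 4, d_5 = (23 - 4^2)/1 = 7/1 = 7: (m_5, d_5) = (m_1, d_1) = (4, 7), so from here the quotients repeat a_1, ..., a_4; the period length is 4.
Hence the expansion of sqrt(23) is a_0 = 4 followed by the repeating block 1, 3, 1, 8 (period 4).

[4; (1, 3, 1, 8)]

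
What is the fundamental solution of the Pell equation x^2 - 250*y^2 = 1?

First expand sqrt(250) as a continued fraction. With x_i = (sqrt(250) + m_i)/d_i and (m_0, d_0) = (0, 1): a_0 = floor(sqrt(250)) = 15, since 15^2 = 225 <= 250 < 256 = 16^2.
Iterate m_{i+1} = d_i*a_i - m_i, d_{i+1} = (250 - m_{i+1}^2)/d_i, a_{i+1} = floor((a_0 + m_{i+1})/d_{i+1}):
  m_1 = 1*15 - 0 = 15, d_1 = (250 - 15^2)/1 = 25/1 = 25, a_1 = floor((15 + 15)/25) = 1.
  m_2 = 25*1 - 15 = 10, d_2 = (250 - 10^2)/25 = 150/25 = 6, a_2 = floor((15 + 10)/6) = 4.
  m_3 = 6*4 - 10 = 14, d_3 = (250 - 14^2)/6 = 54/6 = 9, a_3 = floor((15 + 14)/9) = 3.
  m_4 = 9*3 - 14 = 13, d_4 = (250 - 13^2)/9 = 81/9 = 9, a_4 = floor((15 + 13)/9) = 3.
  m_5 = 9*3 - 13 = 14, d_5 = (250 - 14^2)/9 = 54/9 = 6, a_5 = floor((15 + 14)/6) = 4.
  m_6 = 6*4 - 14 = 10, d_6 = (250 - 10^2)/6 = 150/6 = 25, a_6 = floor((15 + 10)/25) = 1.
  m_7 = 25*1 - 10 = 15, d_7 = (250 - 15^2)/25 = 25/25 = 1, a_7 = floor((15 + 15)/1) = 30.
  m_8 = 1*30 - 15 = 15, d_8 = (250 - 15^2)/1 = 25/1 = 25: (m_8, d_8) = (m_1, d_1) = (15, 25), so from here the quotients repeat a_1, ..., a_7; the period length is 7.
So sqrt(250) = [15; (1, 4, 3, 3, 4, 1, 30)] with period length k = 7.
k is odd, so (p_{k-1}, q_{k-1}) only solves x^2 - 250y^2 = -1 and the fundamental solution of x^2 - 250y^2 = 1 is (p_{2k-1}, q_{2k-1}) = (p_13, q_13); compute convergents through index 13, running through the period twice.
Convergents (p_i = a_i*p_{i-1} + p_{i-2}, q_i = a_i*q_{i-1} + q_{i-2} with p_{-2}=0, p_{-1}=1, q_{-2}=1, q_{-1}=0):
  i=0: a_0=15, p_0 = 15*1 + 0 = 15, q_0 = 15*0 + 1 = 1.
  i=1: a_1=1, p_1 = 1*15 + 1 = 16, q_1 = 1*1 + 0 = 1.
  i=2: a_2=4, p_2 = 4*16 + 15 = 79, q_2 = 4*1 + 1 = 5.
  i=3: a_3=3, p_3 = 3*79 + 16 = 253, q_3 = 3*5 + 1 = 16.
  i=4: a_4=3, p_4 = 3*253 + 79 = 838, q_4 = 3*16 + 5 = 53.
  i=5: a_5=4, p_5 = 4*838 + 253 = 3605, q_5 = 4*53 + 16 = 228.
  i=6: a_6=1, p_6 = 1*3605 + 838 = 4443, q_6 = 1*228 + 53 = 281.
  i=7: a_7=30, p_7 = 30*4443 + 3605 = 136895, q_7 = 30*281 + 228 = 8658.
  i=8: a_8=1, p_8 = 1*136895 + 4443 = 141338, q_8 = 1*8658 + 281 = 8939.
  i=9: a_9=4, p_9 = 4*141338 + 136895 = 702247, q_9 = 4*8939 + 8658 = 44414.
  i=10: a_10=3, p_10 = 3*702247 + 141338 = 2248079, q_10 = 3*44414 + 8939 = 142181.
  i=11: a_11=3, p_11 = 3*2248079 + 702247 = 7446484, q_11 = 3*142181 + 44414 = 470957.
  i=12: a_12=4, p_12 = 4*7446484 + 2248079 = 32034015, q_12 = 4*470957 + 142181 = 2026009.
  i=13: a_13=1, p_13 = 1*32034015 + 7446484 = 39480499, q_13 = 1*2026009 + 470957 = 2496966.
Indeed p_6^2 - 250*q_6^2 = 19740249 - 19740250 = -1, not +1.
Check: 39480499^2 - 250*2496966^2 = 1558709801289001 - 1558709801289000 = 1, so (x, y) = (39480499, 2496966) solves the equation, and by the theorem it is the least positive solution.

(x, y) = (39480499, 2496966)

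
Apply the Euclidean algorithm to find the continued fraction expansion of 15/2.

[7; 2]

Run the Euclidean algorithm on 15 and 2; the successive quotients are the partial quotients a_0, a_1, ... (each step inverts the fractional part left over by the previous one):
  15 = 7*2 + 1, so a_0 = 7.
  2 = 2*1 + 0, so a_1 = 2.
The remainder reaches 0 after 2 divisions, so the expansion has 2 partial quotients, read off in order.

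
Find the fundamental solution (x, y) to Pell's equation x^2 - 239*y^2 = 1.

(x, y) = (6195120, 400729)

First expand sqrt(239) as a continued fraction. With x_i = (sqrt(239) + m_i)/d_i and (m_0, d_0) = (0, 1): a_0 = floor(sqrt(239)) = 15, since 15^2 = 225 <= 239 < 256 = 16^2.
Iterate m_{i+1} = d_i*a_i - m_i, d_{i+1} = (239 - m_{i+1}^2)/d_i, a_{i+1} = floor((a_0 + m_{i+1})/d_{i+1}):
  m_1 = 1*15 - 0 = 15, d_1 = (239 - 15^2)/1 = 14/1 = 14, a_1 = floor((15 + 15)/14) = 2.
  m_2 = 14*2 - 15 = 13, d_2 = (239 - 13^2)/14 = 70/14 = 5, a_2 = floor((15 + 13)/5) = 5.
  m_3 = 5*5 - 13 = 12, d_3 = (239 - 12^2)/5 = 95/5 = 19, a_3 = floor((15 + 12)/19) = 1.
  m_4 = 19*1 - 12 = 7, d_4 = (239 - 7^2)/19 = 190/19 = 10, a_4 = floor((15 + 7)/10) = 2.
  m_5 = 10*2 - 7 = 13, d_5 = (239 - 13^2)/10 = 70/10 = 7, a_5 = floor((15 + 13)/7) = 4.
  m_6 = 7*4 - 13 = 15, d_6 = (239 - 15^2)/7 = 14/7 = 2, a_6 = floor((15 + 15)/2) = 15.
  m_7 = 2*15 - 15 = 15, d_7 = (239 - 15^2)/2 = 14/2 = 7, a_7 = floor((15 + 15)/7) = 4.
  m_8 = 7*4 - 15 = 13, d_8 = (239 - 13^2)/7 = 70/7 = 10, a_8 = floor((15 + 13)/10) = 2.
  m_9 = 10*2 - 13 = 7, d_9 = (239 - 7^2)/10 = 190/10 = 19, a_9 = floor((15 + 7)/19) = 1.
  m_10 = 19*1 - 7 = 12, d_10 = (239 - 12^2)/19 = 95/19 = 5, a_10 = floor((15 + 12)/5) = 5.
  m_11 = 5*5 - 12 = 13, d_11 = (239 - 13^2)/5 = 70/5 = 14, a_11 = floor((15 + 13)/14) = 2.
  m_12 = 14*2 - 13 = 15, d_12 = (239 - 15^2)/14 = 14/14 = 1, a_12 = floor((15 + 15)/1) = 30.
  m_13 = 1*30 - 15 = 15, d_13 = (239 - 15^2)/1 = 14/1 = 14: (m_13, d_13) = (m_1, d_1) = (15, 14), so from here the quotients repeat a_1, ..., a_12; the period length is 12.
So sqrt(239) = [15; (2, 5, 1, 2, 4, 15, 4, 2, 1, 5, 2, 30)] with period length k = 12.
k is even, so the fundamental solution of x^2 - 239y^2 = 1 is (p_{k-1}, q_{k-1}) = (p_11, q_11); compute convergents through index 11.
Convergents (p_i = a_i*p_{i-1} + p_{i-2}, q_i = a_i*q_{i-1} + q_{i-2} with p_{-2}=0, p_{-1}=1, q_{-2}=1, q_{-1}=0):
  i=0: a_0=15, p_0 = 15*1 + 0 = 15, q_0 = 15*0 + 1 = 1.
  i=1: a_1=2, p_1 = 2*15 + 1 = 31, q_1 = 2*1 + 0 = 2.
  i=2: a_2=5, p_2 = 5*31 + 15 = 170, q_2 = 5*2 + 1 = 11.
  i=3: a_3=1, p_3 = 1*170 + 31 = 201, q_3 = 1*11 + 2 = 13.
  i=4: a_4=2, p_4 = 2*201 + 170 = 572, q_4 = 2*13 + 11 = 37.
  i=5: a_5=4, p_5 = 4*572 + 201 = 2489, q_5 = 4*37 + 13 = 161.
  i=6: a_6=15, p_6 = 15*2489 + 572 = 37907, q_6 = 15*161 + 37 = 2452.
  i=7: a_7=4, p_7 = 4*37907 + 2489 = 154117, q_7 = 4*2452 + 161 = 9969.
  i=8: a_8=2, p_8 = 2*154117 + 37907 = 346141, q_8 = 2*9969 + 2452 = 22390.
  i=9: a_9=1, p_9 = 1*346141 + 154117 = 500258, q_9 = 1*22390 + 9969 = 32359.
  i=10: a_10=5, p_10 = 5*500258 + 346141 = 2847431, q_10 = 5*32359 + 22390 = 184185.
  i=11: a_11=2, p_11 = 2*2847431 + 500258 = 6195120, q_11 = 2*184185 + 32359 = 400729.
Check: 6195120^2 - 239*400729^2 = 38379511814400 - 38379511814399 = 1, so (x, y) = (6195120, 400729) solves the equation, and by the theorem it is the least positive solution.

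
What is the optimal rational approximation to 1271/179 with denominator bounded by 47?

Expand x = 1271/179 as a continued fraction with the Euclidean algorithm:
  1271 = 7*179 + 18, so a_0 = 7.
  179 = 9*18 + 17, so a_1 = 9.
  18 = 1*17 + 1, so a_2 = 1.
  17 = 17*1 + 0, so a_3 = 17.
so x = [7; 9, 1, 17].
Convergents (p_i = a_i*p_{i-1} + p_{i-2}, q_i = a_i*q_{i-1} + q_{i-2} with p_{-2}=0, p_{-1}=1, q_{-2}=1, q_{-1}=0), until the denominator exceeds 47:
  i=0: a_0=7, p_0 = 7*1 + 0 = 7, q_0 = 7*0 + 1 = 1.
  i=1: a_1=9, p_1 = 9*7 + 1 = 64, q_1 = 9*1 + 0 = 9.
  i=2: a_2=1, p_2 = 1*64 + 7 = 71, q_2 = 1*9 + 1 = 10.
  i=3: a_3=17, p_3 = 17*71 + 64 = 1271, q_3 = 17*10 + 9 = 179.
q_3 = 179 > 47, so the last convergent with denominator <= 47 is p_2/q_2 = 71/10.
The closest fraction with denominator <= 47 is either p_2/q_2 or the intermediate fraction (k*p_2 + p_1)/(k*q_2 + q_1) with the largest k >= 1 whose denominator stays <= 47; these approach x as k grows, and every other convergent or intermediate fraction in range is farther away.
Largest k: floor((47 - q_1)/q_2) = floor((47 - 9)/10) = 3.
That gives (3*71 + 64)/(3*10 + 9) = 277/39.
Compare the errors: |x - 71/10| = |1271*10 - 71*179|/(179*10) = 1/1790, and |x - 277/39| = |1271*39 - 277*179|/(179*39) = 14/6981.
Cross-multiplying, 1*6981 = 6981 < 25060 = 14*1790, so 1/1790 is smaller: the convergent 71/10 is closer to x than 277/39.

71/10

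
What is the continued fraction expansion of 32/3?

[10; 1, 2]

Run the Euclidean algorithm on 32 and 3; the successive quotients are the partial quotients a_0, a_1, ... (each step inverts the fractional part left over by the previous one):
  32 = 10*3 + 2, so a_0 = 10.
  3 = 1*2 + 1, so a_1 = 1.
  2 = 2*1 + 0, so a_2 = 2.
The remainder reaches 0 after 3 divisions, so the expansion has 3 partial quotients, read off in order.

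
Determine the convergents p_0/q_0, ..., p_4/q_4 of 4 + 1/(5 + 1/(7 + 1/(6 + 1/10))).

Using the convergent recurrence p_i = a_i*p_{i-1} + p_{i-2}, q_i = a_i*q_{i-1} + q_{i-2} with p_{-2}=0, p_{-1}=1, q_{-2}=1, q_{-1}=0:
  i=0: a_0=4, p_0 = 4*1 + 0 = 4, q_0 = 4*0 + 1 = 1.
  i=1: a_1=5, p_1 = 5*4 + 1 = 21, q_1 = 5*1 + 0 = 5.
  i=2: a_2=7, p_2 = 7*21 + 4 = 151, q_2 = 7*5 + 1 = 36.
  i=3: a_3=6, p_3 = 6*151 + 21 = 927, q_3 = 6*36 + 5 = 221.
  i=4: a_4=10, p_4 = 10*927 + 151 = 9421, q_4 = 10*221 + 36 = 2246.

4/1, 21/5, 151/36, 927/221, 9421/2246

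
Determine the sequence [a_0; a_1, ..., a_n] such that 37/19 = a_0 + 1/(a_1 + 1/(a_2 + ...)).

Run the Euclidean algorithm on 37 and 19; the successive quotients are the partial quotients a_0, a_1, ... (each step inverts the fractional part left over by the previous one):
  37 = 1*19 + 18, so a_0 = 1.
  19 = 1*18 + 1, so a_1 = 1.
  18 = 18*1 + 0, so a_2 = 18.
The remainder reaches 0 after 3 divisions, so the expansion has 3 partial quotients, read off in order.

[1; 1, 18]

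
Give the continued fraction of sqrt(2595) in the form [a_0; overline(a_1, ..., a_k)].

[50; overline(1, 15, 1, 100)]

Write x_i = (sqrt(2595) + m_i)/d_i with (m_0, d_0) = (0, 1). a_0 = floor(sqrt(2595)) = 50, since 50^2 = 2500 <= 2595 < 2601 = 51^2.
Iterate m_{i+1} = d_i*a_i - m_i, d_{i+1} = (2595 - m_{i+1}^2)/d_i, a_{i+1} = floor((a_0 + m_{i+1})/d_{i+1}):
  m_1 = 1*50 - 0 = 50, d_1 = (2595 - 50^2)/1 = 95/1 = 95, a_1 = floor((50 + 50)/95) = 1.
  m_2 = 95*1 - 50 = 45, d_2 = (2595 - 45^2)/95 = 570/95 = 6, a_2 = floor((50 + 45)/6) = 15.
  m_3 = 6*15 - 45 = 45, d_3 = (2595 - 45^2)/6 = 570/6 = 95, a_3 = floor((50 + 45)/95) = 1.
  m_4 = 95*1 - 45 = 50, d_4 = (2595 - 50^2)/95 = 95/95 = 1, a_4 = floor((50 + 50)/1) = 100.
  m_5 = 1*100 - 50 = 50, d_5 = (2595 - 50^2)/1 = 95/1 = 95: (m_5, d_5) = (m_1, d_1) = (50, 95), so from here the quotients repeat a_1, ..., a_4; the period length is 4.
Hence the expansion of sqrt(2595) is a_0 = 50 followed by the repeating block 1, 15, 1, 100 (period 4).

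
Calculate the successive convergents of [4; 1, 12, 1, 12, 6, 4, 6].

Using the convergent recurrence p_i = a_i*p_{i-1} + p_{i-2}, q_i = a_i*q_{i-1} + q_{i-2} with p_{-2}=0, p_{-1}=1, q_{-2}=1, q_{-1}=0:
  i=0: a_0=4, p_0 = 4*1 + 0 = 4, q_0 = 4*0 + 1 = 1.
  i=1: a_1=1, p_1 = 1*4 + 1 = 5, q_1 = 1*1 + 0 = 1.
  i=2: a_2=12, p_2 = 12*5 + 4 = 64, q_2 = 12*1 + 1 = 13.
  i=3: a_3=1, p_3 = 1*64 + 5 = 69, q_3 = 1*13 + 1 = 14.
  i=4: a_4=12, p_4 = 12*69 + 64 = 892, q_4 = 12*14 + 13 = 181.
  i=5: a_5=6, p_5 = 6*892 + 69 = 5421, q_5 = 6*181 + 14 = 1100.
  i=6: a_6=4, p_6 = 4*5421 + 892 = 22576, q_6 = 4*1100 + 181 = 4581.
  i=7: a_7=6, p_7 = 6*22576 + 5421 = 140877, q_7 = 6*4581 + 1100 = 28586.

4/1, 5/1, 64/13, 69/14, 892/181, 5421/1100, 22576/4581, 140877/28586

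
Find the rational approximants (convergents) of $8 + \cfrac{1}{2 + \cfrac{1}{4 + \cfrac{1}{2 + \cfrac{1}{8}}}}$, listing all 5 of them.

8/1, 17/2, 76/9, 169/20, 1428/169

Using the convergent recurrence p_i = a_i*p_{i-1} + p_{i-2}, q_i = a_i*q_{i-1} + q_{i-2} with p_{-2}=0, p_{-1}=1, q_{-2}=1, q_{-1}=0:
  i=0: a_0=8, p_0 = 8*1 + 0 = 8, q_0 = 8*0 + 1 = 1.
  i=1: a_1=2, p_1 = 2*8 + 1 = 17, q_1 = 2*1 + 0 = 2.
  i=2: a_2=4, p_2 = 4*17 + 8 = 76, q_2 = 4*2 + 1 = 9.
  i=3: a_3=2, p_3 = 2*76 + 17 = 169, q_3 = 2*9 + 2 = 20.
  i=4: a_4=8, p_4 = 8*169 + 76 = 1428, q_4 = 8*20 + 9 = 169.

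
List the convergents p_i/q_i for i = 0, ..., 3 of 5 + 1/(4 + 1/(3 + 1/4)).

Using the convergent recurrence p_i = a_i*p_{i-1} + p_{i-2}, q_i = a_i*q_{i-1} + q_{i-2} with p_{-2}=0, p_{-1}=1, q_{-2}=1, q_{-1}=0:
  i=0: a_0=5, p_0 = 5*1 + 0 = 5, q_0 = 5*0 + 1 = 1.
  i=1: a_1=4, p_1 = 4*5 + 1 = 21, q_1 = 4*1 + 0 = 4.
  i=2: a_2=3, p_2 = 3*21 + 5 = 68, q_2 = 3*4 + 1 = 13.
  i=3: a_3=4, p_3 = 4*68 + 21 = 293, q_3 = 4*13 + 4 = 56.

5/1, 21/4, 68/13, 293/56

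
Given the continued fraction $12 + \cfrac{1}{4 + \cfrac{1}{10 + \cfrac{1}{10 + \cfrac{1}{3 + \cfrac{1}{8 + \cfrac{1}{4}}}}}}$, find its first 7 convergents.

Using the convergent recurrence p_i = a_i*p_{i-1} + p_{i-2}, q_i = a_i*q_{i-1} + q_{i-2} with p_{-2}=0, p_{-1}=1, q_{-2}=1, q_{-1}=0:
  i=0: a_0=12, p_0 = 12*1 + 0 = 12, q_0 = 12*0 + 1 = 1.
  i=1: a_1=4, p_1 = 4*12 + 1 = 49, q_1 = 4*1 + 0 = 4.
  i=2: a_2=10, p_2 = 10*49 + 12 = 502, q_2 = 10*4 + 1 = 41.
  i=3: a_3=10, p_3 = 10*502 + 49 = 5069, q_3 = 10*41 + 4 = 414.
  i=4: a_4=3, p_4 = 3*5069 + 502 = 15709, q_4 = 3*414 + 41 = 1283.
  i=5: a_5=8, p_5 = 8*15709 + 5069 = 130741, q_5 = 8*1283 + 414 = 10678.
  i=6: a_6=4, p_6 = 4*130741 + 15709 = 538673, q_6 = 4*10678 + 1283 = 43995.

12/1, 49/4, 502/41, 5069/414, 15709/1283, 130741/10678, 538673/43995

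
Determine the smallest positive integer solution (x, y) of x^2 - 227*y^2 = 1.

(x, y) = (226, 15)

First expand sqrt(227) as a continued fraction. With x_i = (sqrt(227) + m_i)/d_i and (m_0, d_0) = (0, 1): a_0 = floor(sqrt(227)) = 15, since 15^2 = 225 <= 227 < 256 = 16^2.
Iterate m_{i+1} = d_i*a_i - m_i, d_{i+1} = (227 - m_{i+1}^2)/d_i, a_{i+1} = floor((a_0 + m_{i+1})/d_{i+1}):
  m_1 = 1*15 - 0 = 15, d_1 = (227 - 15^2)/1 = 2/1 = 2, a_1 = floor((15 + 15)/2) = 15.
  m_2 = 2*15 - 15 = 15, d_2 = (227 - 15^2)/2 = 2/2 = 1, a_2 = floor((15 + 15)/1) = 30.
  m_3 = 1*30 - 15 = 15, d_3 = (227 - 15^2)/1 = 2/1 = 2: (m_3, d_3) = (m_1, d_1) = (15, 2), so from here the quotients repeat a_1, a_2; the period length is 2.
So sqrt(227) = [15; (15, 30)] with period length k = 2.
k is even, so the fundamental solution of x^2 - 227y^2 = 1 is (p_{k-1}, q_{k-1}) = (p_1, q_1); compute convergents through index 1.
Convergents (p_i = a_i*p_{i-1} + p_{i-2}, q_i = a_i*q_{i-1} + q_{i-2} with p_{-2}=0, p_{-1}=1, q_{-2}=1, q_{-1}=0):
  i=0: a_0=15, p_0 = 15*1 + 0 = 15, q_0 = 15*0 + 1 = 1.
  i=1: a_1=15, p_1 = 15*15 + 1 = 226, q_1 = 15*1 + 0 = 15.
Check: 226^2 - 227*15^2 = 51076 - 51075 = 1, so (x, y) = (226, 15) solves the equation, and by the theorem it is the least positive solution.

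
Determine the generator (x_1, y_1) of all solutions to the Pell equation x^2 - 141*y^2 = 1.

(x, y) = (95, 8)

First expand sqrt(141) as a continued fraction. With x_i = (sqrt(141) + m_i)/d_i and (m_0, d_0) = (0, 1): a_0 = floor(sqrt(141)) = 11, since 11^2 = 121 <= 141 < 144 = 12^2.
Iterate m_{i+1} = d_i*a_i - m_i, d_{i+1} = (141 - m_{i+1}^2)/d_i, a_{i+1} = floor((a_0 + m_{i+1})/d_{i+1}):
  m_1 = 1*11 - 0 = 11, d_1 = (141 - 11^2)/1 = 20/1 = 20, a_1 = floor((11 + 11)/20) = 1.
  m_2 = 20*1 - 11 = 9, d_2 = (141 - 9^2)/20 = 60/20 = 3, a_2 = floor((11 + 9)/3) = 6.
  m_3 = 3*6 - 9 = 9, d_3 = (141 - 9^2)/3 = 60/3 = 20, a_3 = floor((11 + 9)/20) = 1.
  m_4 = 20*1 - 9 = 11, d_4 = (141 - 11^2)/20 = 20/20 = 1, a_4 = floor((11 + 11)/1) = 22.
  m_5 = 1*22 - 11 = 11, d_5 = (141 - 11^2)/1 = 20/1 = 20: (m_5, d_5) = (m_1, d_1) = (11, 20), so from here the quotients repeat a_1, ..., a_4; the period length is 4.
So sqrt(141) = [11; (1, 6, 1, 22)] with period length k = 4.
k is even, so the fundamental solution of x^2 - 141y^2 = 1 is (p_{k-1}, q_{k-1}) = (p_3, q_3); compute convergents through index 3.
Convergents (p_i = a_i*p_{i-1} + p_{i-2}, q_i = a_i*q_{i-1} + q_{i-2} with p_{-2}=0, p_{-1}=1, q_{-2}=1, q_{-1}=0):
  i=0: a_0=11, p_0 = 11*1 + 0 = 11, q_0 = 11*0 + 1 = 1.
  i=1: a_1=1, p_1 = 1*11 + 1 = 12, q_1 = 1*1 + 0 = 1.
  i=2: a_2=6, p_2 = 6*12 + 11 = 83, q_2 = 6*1 + 1 = 7.
  i=3: a_3=1, p_3 = 1*83 + 12 = 95, q_3 = 1*7 + 1 = 8.
Check: 95^2 - 141*8^2 = 9025 - 9024 = 1, so (x, y) = (95, 8) solves the equation, and by the theorem it is the least positive solution.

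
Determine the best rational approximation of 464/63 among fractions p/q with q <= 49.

302/41

Expand x = 464/63 as a continued fraction with the Euclidean algorithm:
  464 = 7*63 + 23, so a_0 = 7.
  63 = 2*23 + 17, so a_1 = 2.
  23 = 1*17 + 6, so a_2 = 1.
  17 = 2*6 + 5, so a_3 = 2.
  6 = 1*5 + 1, so a_4 = 1.
  5 = 5*1 + 0, so a_5 = 5.
so x = [7; 2, 1, 2, 1, 5].
Convergents (p_i = a_i*p_{i-1} + p_{i-2}, q_i = a_i*q_{i-1} + q_{i-2} with p_{-2}=0, p_{-1}=1, q_{-2}=1, q_{-1}=0), until the denominator exceeds 49:
  i=0: a_0=7, p_0 = 7*1 + 0 = 7, q_0 = 7*0 + 1 = 1.
  i=1: a_1=2, p_1 = 2*7 + 1 = 15, q_1 = 2*1 + 0 = 2.
  i=2: a_2=1, p_2 = 1*15 + 7 = 22, q_2 = 1*2 + 1 = 3.
  i=3: a_3=2, p_3 = 2*22 + 15 = 59, q_3 = 2*3 + 2 = 8.
  i=4: a_4=1, p_4 = 1*59 + 22 = 81, q_4 = 1*8 + 3 = 11.
  i=5: a_5=5, p_5 = 5*81 + 59 = 464, q_5 = 5*11 + 8 = 63.
q_5 = 63 > 49, so the last convergent with denominator <= 49 is p_4/q_4 = 81/11.
The closest fraction with denominator <= 49 is either p_4/q_4 or the intermediate fraction (k*p_4 + p_3)/(k*q_4 + q_3) with the largest k >= 1 whose denominator stays <= 49; these approach x as k grows, and every other convergent or intermediate fraction in range is farther away.
Largest k: floor((49 - q_3)/q_4) = floor((49 - 8)/11) = 3.
That gives (3*81 + 59)/(3*11 + 8) = 302/41.
Compare the errors: |x - 81/11| = |464*11 - 81*63|/(63*11) = 1/693, and |x - 302/41| = |464*41 - 302*63|/(63*41) = 2/2583.
Cross-multiplying, 2*693 = 1386 < 2583 = 1*2583, so 2/2583 is smaller: the intermediate fraction 302/41 is closer to x than 81/11.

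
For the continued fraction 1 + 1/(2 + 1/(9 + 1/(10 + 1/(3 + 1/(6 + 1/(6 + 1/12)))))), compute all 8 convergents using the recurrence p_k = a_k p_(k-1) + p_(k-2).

Using the convergent recurrence p_i = a_i*p_{i-1} + p_{i-2}, q_i = a_i*q_{i-1} + q_{i-2} with p_{-2}=0, p_{-1}=1, q_{-2}=1, q_{-1}=0:
  i=0: a_0=1, p_0 = 1*1 + 0 = 1, q_0 = 1*0 + 1 = 1.
  i=1: a_1=2, p_1 = 2*1 + 1 = 3, q_1 = 2*1 + 0 = 2.
  i=2: a_2=9, p_2 = 9*3 + 1 = 28, q_2 = 9*2 + 1 = 19.
  i=3: a_3=10, p_3 = 10*28 + 3 = 283, q_3 = 10*19 + 2 = 192.
  i=4: a_4=3, p_4 = 3*283 + 28 = 877, q_4 = 3*192 + 19 = 595.
  i=5: a_5=6, p_5 = 6*877 + 283 = 5545, q_5 = 6*595 + 192 = 3762.
  i=6: a_6=6, p_6 = 6*5545 + 877 = 34147, q_6 = 6*3762 + 595 = 23167.
  i=7: a_7=12, p_7 = 12*34147 + 5545 = 415309, q_7 = 12*23167 + 3762 = 281766.

1/1, 3/2, 28/19, 283/192, 877/595, 5545/3762, 34147/23167, 415309/281766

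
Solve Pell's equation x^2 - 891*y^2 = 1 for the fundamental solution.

First expand sqrt(891) as a continued fraction. With x_i = (sqrt(891) + m_i)/d_i and (m_0, d_0) = (0, 1): a_0 = floor(sqrt(891)) = 29, since 29^2 = 841 <= 891 < 900 = 30^2.
Iterate m_{i+1} = d_i*a_i - m_i, d_{i+1} = (891 - m_{i+1}^2)/d_i, a_{i+1} = floor((a_0 + m_{i+1})/d_{i+1}):
  m_1 = 1*29 - 0 = 29, d_1 = (891 - 29^2)/1 = 50/1 = 50, a_1 = floor((29 + 29)/50) = 1.
  m_2 = 50*1 - 29 = 21, d_2 = (891 - 21^2)/50 = 450/50 = 9, a_2 = floor((29 + 21)/9) = 5.
  m_3 = 9*5 - 21 = 24, d_3 = (891 - 24^2)/9 = 315/9 = 35, a_3 = floor((29 + 24)/35) = 1.
  m_4 = 35*1 - 24 = 11, d_4 = (891 - 11^2)/35 = 770/35 = 22, a_4 = floor((29 + 11)/22) = 1.
  m_5 = 22*1 - 11 = 11, d_5 = (891 - 11^2)/22 = 770/22 = 35, a_5 = floor((29 + 11)/35) = 1.
  m_6 = 35*1 - 11 = 24, d_6 = (891 - 24^2)/35 = 315/35 = 9, a_6 = floor((29 + 24)/9) = 5.
  m_7 = 9*5 - 24 = 21, d_7 = (891 - 21^2)/9 = 450/9 = 50, a_7 = floor((29 + 21)/50) = 1.
  m_8 = 50*1 - 21 = 29, d_8 = (891 - 29^2)/50 = 50/50 = 1, a_8 = floor((29 + 29)/1) = 58.
  m_9 = 1*58 - 29 = 29, d_9 = (891 - 29^2)/1 = 50/1 = 50: (m_9, d_9) = (m_1, d_1) = (29, 50), so from here the quotients repeat a_1, ..., a_8; the period length is 8.
So sqrt(891) = [29; (1, 5, 1, 1, 1, 5, 1, 58)] with period length k = 8.
k is even, so the fundamental solution of x^2 - 891y^2 = 1 is (p_{k-1}, q_{k-1}) = (p_7, q_7); compute convergents through index 7.
Convergents (p_i = a_i*p_{i-1} + p_{i-2}, q_i = a_i*q_{i-1} + q_{i-2} with p_{-2}=0, p_{-1}=1, q_{-2}=1, q_{-1}=0):
  i=0: a_0=29, p_0 = 29*1 + 0 = 29, q_0 = 29*0 + 1 = 1.
  i=1: a_1=1, p_1 = 1*29 + 1 = 30, q_1 = 1*1 + 0 = 1.
  i=2: a_2=5, p_2 = 5*30 + 29 = 179, q_2 = 5*1 + 1 = 6.
  i=3: a_3=1, p_3 = 1*179 + 30 = 209, q_3 = 1*6 + 1 = 7.
  i=4: a_4=1, p_4 = 1*209 + 179 = 388, q_4 = 1*7 + 6 = 13.
  i=5: a_5=1, p_5 = 1*388 + 209 = 597, q_5 = 1*13 + 7 = 20.
  i=6: a_6=5, p_6 = 5*597 + 388 = 3373, q_6 = 5*20 + 13 = 113.
  i=7: a_7=1, p_7 = 1*3373 + 597 = 3970, q_7 = 1*113 + 20 = 133.
Check: 3970^2 - 891*133^2 = 15760900 - 15760899 = 1, so (x, y) = (3970, 133) solves the equation, and by the theorem it is the least positive solution.

(x, y) = (3970, 133)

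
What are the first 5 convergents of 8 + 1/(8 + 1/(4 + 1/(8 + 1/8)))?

Using the convergent recurrence p_i = a_i*p_{i-1} + p_{i-2}, q_i = a_i*q_{i-1} + q_{i-2} with p_{-2}=0, p_{-1}=1, q_{-2}=1, q_{-1}=0:
  i=0: a_0=8, p_0 = 8*1 + 0 = 8, q_0 = 8*0 + 1 = 1.
  i=1: a_1=8, p_1 = 8*8 + 1 = 65, q_1 = 8*1 + 0 = 8.
  i=2: a_2=4, p_2 = 4*65 + 8 = 268, q_2 = 4*8 + 1 = 33.
  i=3: a_3=8, p_3 = 8*268 + 65 = 2209, q_3 = 8*33 + 8 = 272.
  i=4: a_4=8, p_4 = 8*2209 + 268 = 17940, q_4 = 8*272 + 33 = 2209.

8/1, 65/8, 268/33, 2209/272, 17940/2209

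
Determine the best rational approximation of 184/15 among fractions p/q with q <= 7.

Expand x = 184/15 as a continued fraction with the Euclidean algorithm:
  184 = 12*15 + 4, so a_0 = 12.
  15 = 3*4 + 3, so a_1 = 3.
  4 = 1*3 + 1, so a_2 = 1.
  3 = 3*1 + 0, so a_3 = 3.
so x = [12; 3, 1, 3].
Convergents (p_i = a_i*p_{i-1} + p_{i-2}, q_i = a_i*q_{i-1} + q_{i-2} with p_{-2}=0, p_{-1}=1, q_{-2}=1, q_{-1}=0), until the denominator exceeds 7:
  i=0: a_0=12, p_0 = 12*1 + 0 = 12, q_0 = 12*0 + 1 = 1.
  i=1: a_1=3, p_1 = 3*12 + 1 = 37, q_1 = 3*1 + 0 = 3.
  i=2: a_2=1, p_2 = 1*37 + 12 = 49, q_2 = 1*3 + 1 = 4.
  i=3: a_3=3, p_3 = 3*49 + 37 = 184, q_3 = 3*4 + 3 = 15.
q_3 = 15 > 7, so the last convergent with denominator <= 7 is p_2/q_2 = 49/4.
The closest fraction with denominator <= 7 is either p_2/q_2 or the intermediate fraction (k*p_2 + p_1)/(k*q_2 + q_1) with the largest k >= 1 whose denominator stays <= 7; these approach x as k grows, and every other convergent or intermediate fraction in range is farther away.
Largest k: floor((7 - q_1)/q_2) = floor((7 - 3)/4) = 1.
That gives (1*49 + 37)/(1*4 + 3) = 86/7.
Compare the errors: |x - 49/4| = |184*4 - 49*15|/(15*4) = 1/60, and |x - 86/7| = |184*7 - 86*15|/(15*7) = 2/105.
Cross-multiplying, 1*105 = 105 < 120 = 2*60, so 1/60 is smaller: the convergent 49/4 is closer to x than 86/7.

49/4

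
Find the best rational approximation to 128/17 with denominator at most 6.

Expand x = 128/17 as a continued fraction with the Euclidean algorithm:
  128 = 7*17 + 9, so a_0 = 7.
  17 = 1*9 + 8, so a_1 = 1.
  9 = 1*8 + 1, so a_2 = 1.
  8 = 8*1 + 0, so a_3 = 8.
so x = [7; 1, 1, 8].
Convergents (p_i = a_i*p_{i-1} + p_{i-2}, q_i = a_i*q_{i-1} + q_{i-2} with p_{-2}=0, p_{-1}=1, q_{-2}=1, q_{-1}=0), until the denominator exceeds 6:
  i=0: a_0=7, p_0 = 7*1 + 0 = 7, q_0 = 7*0 + 1 = 1.
  i=1: a_1=1, p_1 = 1*7 + 1 = 8, q_1 = 1*1 + 0 = 1.
  i=2: a_2=1, p_2 = 1*8 + 7 = 15, q_2 = 1*1 + 1 = 2.
  i=3: a_3=8, p_3 = 8*15 + 8 = 128, q_3 = 8*2 + 1 = 17.
q_3 = 17 > 6, so the last convergent with denominator <= 6 is p_2/q_2 = 15/2.
The closest fraction with denominator <= 6 is either p_2/q_2 or the intermediate fraction (k*p_2 + p_1)/(k*q_2 + q_1) with the largest k >= 1 whose denominator stays <= 6; these approach x as k grows, and every other convergent or intermediate fraction in range is farther away.
Largest k: floor((6 - q_1)/q_2) = floor((6 - 1)/2) = 2.
That gives (2*15 + 8)/(2*2 + 1) = 38/5.
Compare the errors: |x - 15/2| = |128*2 - 15*17|/(17*2) = 1/34, and |x - 38/5| = |128*5 - 38*17|/(17*5) = 6/85.
Cross-multiplying, 1*85 = 85 < 204 = 6*34, so 1/34 is smaller: the convergent 15/2 is closer to x than 38/5.

15/2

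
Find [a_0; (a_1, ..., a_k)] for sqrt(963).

[31; (31, 62)]

Write x_i = (sqrt(963) + m_i)/d_i with (m_0, d_0) = (0, 1). a_0 = floor(sqrt(963)) = 31, since 31^2 = 961 <= 963 < 1024 = 32^2.
Iterate m_{i+1} = d_i*a_i - m_i, d_{i+1} = (963 - m_{i+1}^2)/d_i, a_{i+1} = floor((a_0 + m_{i+1})/d_{i+1}):
  m_1 = 1*31 - 0 = 31, d_1 = (963 - 31^2)/1 = 2/1 = 2, a_1 = floor((31 + 31)/2) = 31.
  m_2 = 2*31 - 31 = 31, d_2 = (963 - 31^2)/2 = 2/2 = 1, a_2 = floor((31 + 31)/1) = 62.
  m_3 = 1*62 - 31 = 31, d_3 = (963 - 31^2)/1 = 2/1 = 2: (m_3, d_3) = (m_1, d_1) = (31, 2), so from here the quotients repeat a_1, a_2; the period length is 2.
Hence the expansion of sqrt(963) is a_0 = 31 followed by the repeating block 31, 62 (period 2).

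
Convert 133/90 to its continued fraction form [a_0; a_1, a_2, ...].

Run the Euclidean algorithm on 133 and 90; the successive quotients are the partial quotients a_0, a_1, ... (each step inverts the fractional part left over by the previous one):
  133 = 1*90 + 43, so a_0 = 1.
  90 = 2*43 + 4, so a_1 = 2.
  43 = 10*4 + 3, so a_2 = 10.
  4 = 1*3 + 1, so a_3 = 1.
  3 = 3*1 + 0, so a_4 = 3.
The remainder reaches 0 after 5 divisions, so the expansion has 5 partial quotients, read off in order.

[1; 2, 10, 1, 3]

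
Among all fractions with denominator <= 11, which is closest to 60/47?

Expand x = 60/47 as a continued fraction with the Euclidean algorithm:
  60 = 1*47 + 13, so a_0 = 1.
  47 = 3*13 + 8, so a_1 = 3.
  13 = 1*8 + 5, so a_2 = 1.
  8 = 1*5 + 3, so a_3 = 1.
  5 = 1*3 + 2, so a_4 = 1.
  3 = 1*2 + 1, so a_5 = 1.
  2 = 2*1 + 0, so a_6 = 2.
so x = [1; 3, 1, 1, 1, 1, 2].
Convergents (p_i = a_i*p_{i-1} + p_{i-2}, q_i = a_i*q_{i-1} + q_{i-2} with p_{-2}=0, p_{-1}=1, q_{-2}=1, q_{-1}=0), until the denominator exceeds 11:
  i=0: a_0=1, p_0 = 1*1 + 0 = 1, q_0 = 1*0 + 1 = 1.
  i=1: a_1=3, p_1 = 3*1 + 1 = 4, q_1 = 3*1 + 0 = 3.
  i=2: a_2=1, p_2 = 1*4 + 1 = 5, q_2 = 1*3 + 1 = 4.
  i=3: a_3=1, p_3 = 1*5 + 4 = 9, q_3 = 1*4 + 3 = 7.
  i=4: a_4=1, p_4 = 1*9 + 5 = 14, q_4 = 1*7 + 4 = 11.
  i=5: a_5=1, p_5 = 1*14 + 9 = 23, q_5 = 1*11 + 7 = 18.
q_5 = 18 > 11, so the last convergent with denominator <= 11 is p_4/q_4 = 14/11.
The closest fraction with denominator <= 11 is either p_4/q_4 or the intermediate fraction (k*p_4 + p_3)/(k*q_4 + q_3) with the largest k >= 1 whose denominator stays <= 11; these approach x as k grows, and every other convergent or intermediate fraction in range is farther away.
Largest k: floor((11 - q_3)/q_4) = floor((11 - 7)/11) = 0.
Since k = 0, no intermediate fraction beyond p_4/q_4 has denominator <= 11, so the convergent 14/11 is the closest (its error is |60*11 - 14*47|/(47*11) = 2/517).

14/11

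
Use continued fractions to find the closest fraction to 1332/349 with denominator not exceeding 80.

Expand x = 1332/349 as a continued fraction with the Euclidean algorithm:
  1332 = 3*349 + 285, so a_0 = 3.
  349 = 1*285 + 64, so a_1 = 1.
  285 = 4*64 + 29, so a_2 = 4.
  64 = 2*29 + 6, so a_3 = 2.
  29 = 4*6 + 5, so a_4 = 4.
  6 = 1*5 + 1, so a_5 = 1.
  5 = 5*1 + 0, so a_6 = 5.
so x = [3; 1, 4, 2, 4, 1, 5].
Convergents (p_i = a_i*p_{i-1} + p_{i-2}, q_i = a_i*q_{i-1} + q_{i-2} with p_{-2}=0, p_{-1}=1, q_{-2}=1, q_{-1}=0), until the denominator exceeds 80:
  i=0: a_0=3, p_0 = 3*1 + 0 = 3, q_0 = 3*0 + 1 = 1.
  i=1: a_1=1, p_1 = 1*3 + 1 = 4, q_1 = 1*1 + 0 = 1.
  i=2: a_2=4, p_2 = 4*4 + 3 = 19, q_2 = 4*1 + 1 = 5.
  i=3: a_3=2, p_3 = 2*19 + 4 = 42, q_3 = 2*5 + 1 = 11.
  i=4: a_4=4, p_4 = 4*42 + 19 = 187, q_4 = 4*11 + 5 = 49.
  i=5: a_5=1, p_5 = 1*187 + 42 = 229, q_5 = 1*49 + 11 = 60.
  i=6: a_6=5, p_6 = 5*229 + 187 = 1332, q_6 = 5*60 + 49 = 349.
q_6 = 349 > 80, so the last convergent with denominator <= 80 is p_5/q_5 = 229/60.
The closest fraction with denominator <= 80 is either p_5/q_5 or the intermediate fraction (k*p_5 + p_4)/(k*q_5 + q_4) with the largest k >= 1 whose denominator stays <= 80; these approach x as k grows, and every other convergent or intermediate fraction in range is farther away.
Largest k: floor((80 - q_4)/q_5) = floor((80 - 49)/60) = 0.
Since k = 0, no intermediate fraction beyond p_5/q_5 has denominator <= 80, so the convergent 229/60 is the closest (its error is |1332*60 - 229*349|/(349*60) = 1/20940).

229/60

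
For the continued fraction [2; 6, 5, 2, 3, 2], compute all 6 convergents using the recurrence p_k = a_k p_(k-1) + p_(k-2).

Using the convergent recurrence p_i = a_i*p_{i-1} + p_{i-2}, q_i = a_i*q_{i-1} + q_{i-2} with p_{-2}=0, p_{-1}=1, q_{-2}=1, q_{-1}=0:
  i=0: a_0=2, p_0 = 2*1 + 0 = 2, q_0 = 2*0 + 1 = 1.
  i=1: a_1=6, p_1 = 6*2 + 1 = 13, q_1 = 6*1 + 0 = 6.
  i=2: a_2=5, p_2 = 5*13 + 2 = 67, q_2 = 5*6 + 1 = 31.
  i=3: a_3=2, p_3 = 2*67 + 13 = 147, q_3 = 2*31 + 6 = 68.
  i=4: a_4=3, p_4 = 3*147 + 67 = 508, q_4 = 3*68 + 31 = 235.
  i=5: a_5=2, p_5 = 2*508 + 147 = 1163, q_5 = 2*235 + 68 = 538.

2/1, 13/6, 67/31, 147/68, 508/235, 1163/538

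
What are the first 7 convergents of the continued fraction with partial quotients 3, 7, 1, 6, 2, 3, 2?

Using the convergent recurrence p_i = a_i*p_{i-1} + p_{i-2}, q_i = a_i*q_{i-1} + q_{i-2} with p_{-2}=0, p_{-1}=1, q_{-2}=1, q_{-1}=0:
  i=0: a_0=3, p_0 = 3*1 + 0 = 3, q_0 = 3*0 + 1 = 1.
  i=1: a_1=7, p_1 = 7*3 + 1 = 22, q_1 = 7*1 + 0 = 7.
  i=2: a_2=1, p_2 = 1*22 + 3 = 25, q_2 = 1*7 + 1 = 8.
  i=3: a_3=6, p_3 = 6*25 + 22 = 172, q_3 = 6*8 + 7 = 55.
  i=4: a_4=2, p_4 = 2*172 + 25 = 369, q_4 = 2*55 + 8 = 118.
  i=5: a_5=3, p_5 = 3*369 + 172 = 1279, q_5 = 3*118 + 55 = 409.
  i=6: a_6=2, p_6 = 2*1279 + 369 = 2927, q_6 = 2*409 + 118 = 936.

3/1, 22/7, 25/8, 172/55, 369/118, 1279/409, 2927/936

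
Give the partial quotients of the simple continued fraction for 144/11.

[13; 11]

Run the Euclidean algorithm on 144 and 11; the successive quotients are the partial quotients a_0, a_1, ... (each step inverts the fractional part left over by the previous one):
  144 = 13*11 + 1, so a_0 = 13.
  11 = 11*1 + 0, so a_1 = 11.
The remainder reaches 0 after 2 divisions, so the expansion has 2 partial quotients, read off in order.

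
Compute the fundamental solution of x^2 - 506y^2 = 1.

(x, y) = (45, 2)

First expand sqrt(506) as a continued fraction. With x_i = (sqrt(506) + m_i)/d_i and (m_0, d_0) = (0, 1): a_0 = floor(sqrt(506)) = 22, since 22^2 = 484 <= 506 < 529 = 23^2.
Iterate m_{i+1} = d_i*a_i - m_i, d_{i+1} = (506 - m_{i+1}^2)/d_i, a_{i+1} = floor((a_0 + m_{i+1})/d_{i+1}):
  m_1 = 1*22 - 0 = 22, d_1 = (506 - 22^2)/1 = 22/1 = 22, a_1 = floor((22 + 22)/22) = 2.
  m_2 = 22*2 - 22 = 22, d_2 = (506 - 22^2)/22 = 22/22 = 1, a_2 = floor((22 + 22)/1) = 44.
  m_3 = 1*44 - 22 = 22, d_3 = (506 - 22^2)/1 = 22/1 = 22: (m_3, d_3) = (m_1, d_1) = (22, 22), so from here the quotients repeat a_1, a_2; the period length is 2.
So sqrt(506) = [22; (2, 44)] with period length k = 2.
k is even, so the fundamental solution of x^2 - 506y^2 = 1 is (p_{k-1}, q_{k-1}) = (p_1, q_1); compute convergents through index 1.
Convergents (p_i = a_i*p_{i-1} + p_{i-2}, q_i = a_i*q_{i-1} + q_{i-2} with p_{-2}=0, p_{-1}=1, q_{-2}=1, q_{-1}=0):
  i=0: a_0=22, p_0 = 22*1 + 0 = 22, q_0 = 22*0 + 1 = 1.
  i=1: a_1=2, p_1 = 2*22 + 1 = 45, q_1 = 2*1 + 0 = 2.
Check: 45^2 - 506*2^2 = 2025 - 2024 = 1, so (x, y) = (45, 2) solves the equation, and by the theorem it is the least positive solution.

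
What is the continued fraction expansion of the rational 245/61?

Run the Euclidean algorithm on 245 and 61; the successive quotients are the partial quotients a_0, a_1, ... (each step inverts the fractional part left over by the previous one):
  245 = 4*61 + 1, so a_0 = 4.
  61 = 61*1 + 0, so a_1 = 61.
The remainder reaches 0 after 2 divisions, so the expansion has 2 partial quotients, read off in order.

[4; 61]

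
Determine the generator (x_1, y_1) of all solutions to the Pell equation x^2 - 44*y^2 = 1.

(x, y) = (199, 30)

First expand sqrt(44) as a continued fraction. With x_i = (sqrt(44) + m_i)/d_i and (m_0, d_0) = (0, 1): a_0 = floor(sqrt(44)) = 6, since 6^2 = 36 <= 44 < 49 = 7^2.
Iterate m_{i+1} = d_i*a_i - m_i, d_{i+1} = (44 - m_{i+1}^2)/d_i, a_{i+1} = floor((a_0 + m_{i+1})/d_{i+1}):
  m_1 = 1*6 - 0 = 6, d_1 = (44 - 6^2)/1 = 8/1 = 8, a_1 = floor((6 + 6)/8) = 1.
  m_2 = 8*1 - 6 = 2, d_2 = (44 - 2^2)/8 = 40/8 = 5, a_2 = floor((6 + 2)/5) = 1.
  m_3 = 5*1 - 2 = 3, d_3 = (44 - 3^2)/5 = 35/5 = 7, a_3 = floor((6 + 3)/7) = 1.
  m_4 = 7*1 - 3 = 4, d_4 = (44 - 4^2)/7 = 28/7 = 4, a_4 = floor((6 + 4)/4) = 2.
  m_5 = 4*2 - 4 = 4, d_5 = (44 - 4^2)/4 = 28/4 = 7, a_5 = floor((6 + 4)/7) = 1.
  m_6 = 7*1 - 4 = 3, d_6 = (44 - 3^2)/7 = 35/7 = 5, a_6 = floor((6 + 3)/5) = 1.
  m_7 = 5*1 - 3 = 2, d_7 = (44 - 2^2)/5 = 40/5 = 8, a_7 = floor((6 + 2)/8) = 1.
  m_8 = 8*1 - 2 = 6, d_8 = (44 - 6^2)/8 = 8/8 = 1, a_8 = floor((6 + 6)/1) = 12.
  m_9 = 1*12 - 6 = 6, d_9 = (44 - 6^2)/1 = 8/1 = 8: (m_9, d_9) = (m_1, d_1) = (6, 8), so from here the quotients repeat a_1, ..., a_8; the period length is 8.
So sqrt(44) = [6; (1, 1, 1, 2, 1, 1, 1, 12)] with period length k = 8.
k is even, so the fundamental solution of x^2 - 44y^2 = 1 is (p_{k-1}, q_{k-1}) = (p_7, q_7); compute convergents through index 7.
Convergents (p_i = a_i*p_{i-1} + p_{i-2}, q_i = a_i*q_{i-1} + q_{i-2} with p_{-2}=0, p_{-1}=1, q_{-2}=1, q_{-1}=0):
  i=0: a_0=6, p_0 = 6*1 + 0 = 6, q_0 = 6*0 + 1 = 1.
  i=1: a_1=1, p_1 = 1*6 + 1 = 7, q_1 = 1*1 + 0 = 1.
  i=2: a_2=1, p_2 = 1*7 + 6 = 13, q_2 = 1*1 + 1 = 2.
  i=3: a_3=1, p_3 = 1*13 + 7 = 20, q_3 = 1*2 + 1 = 3.
  i=4: a_4=2, p_4 = 2*20 + 13 = 53, q_4 = 2*3 + 2 = 8.
  i=5: a_5=1, p_5 = 1*53 + 20 = 73, q_5 = 1*8 + 3 = 11.
  i=6: a_6=1, p_6 = 1*73 + 53 = 126, q_6 = 1*11 + 8 = 19.
  i=7: a_7=1, p_7 = 1*126 + 73 = 199, q_7 = 1*19 + 11 = 30.
Check: 199^2 - 44*30^2 = 39601 - 39600 = 1, so (x, y) = (199, 30) solves the equation, and by the theorem it is the least positive solution.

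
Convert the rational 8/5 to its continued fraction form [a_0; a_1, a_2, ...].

Run the Euclidean algorithm on 8 and 5; the successive quotients are the partial quotients a_0, a_1, ... (each step inverts the fractional part left over by the previous one):
  8 = 1*5 + 3, so a_0 = 1.
  5 = 1*3 + 2, so a_1 = 1.
  3 = 1*2 + 1, so a_2 = 1.
  2 = 2*1 + 0, so a_3 = 2.
The remainder reaches 0 after 4 divisions, so the expansion has 4 partial quotients, read off in order.

[1; 1, 1, 2]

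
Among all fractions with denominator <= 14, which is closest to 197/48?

41/10

Expand x = 197/48 as a continued fraction with the Euclidean algorithm:
  197 = 4*48 + 5, so a_0 = 4.
  48 = 9*5 + 3, so a_1 = 9.
  5 = 1*3 + 2, so a_2 = 1.
  3 = 1*2 + 1, so a_3 = 1.
  2 = 2*1 + 0, so a_4 = 2.
so x = [4; 9, 1, 1, 2].
Convergents (p_i = a_i*p_{i-1} + p_{i-2}, q_i = a_i*q_{i-1} + q_{i-2} with p_{-2}=0, p_{-1}=1, q_{-2}=1, q_{-1}=0), until the denominator exceeds 14:
  i=0: a_0=4, p_0 = 4*1 + 0 = 4, q_0 = 4*0 + 1 = 1.
  i=1: a_1=9, p_1 = 9*4 + 1 = 37, q_1 = 9*1 + 0 = 9.
  i=2: a_2=1, p_2 = 1*37 + 4 = 41, q_2 = 1*9 + 1 = 10.
  i=3: a_3=1, p_3 = 1*41 + 37 = 78, q_3 = 1*10 + 9 = 19.
q_3 = 19 > 14, so the last convergent with denominator <= 14 is p_2/q_2 = 41/10.
The closest fraction with denominator <= 14 is either p_2/q_2 or the intermediate fraction (k*p_2 + p_1)/(k*q_2 + q_1) with the largest k >= 1 whose denominator stays <= 14; these approach x as k grows, and every other convergent or intermediate fraction in range is farther away.
Largest k: floor((14 - q_1)/q_2) = floor((14 - 9)/10) = 0.
Since k = 0, no intermediate fraction beyond p_2/q_2 has denominator <= 14, so the convergent 41/10 is the closest (its error is |197*10 - 41*48|/(48*10) = 2/480).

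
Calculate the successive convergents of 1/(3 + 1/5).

0/1, 1/3, 5/16

Using the convergent recurrence p_i = a_i*p_{i-1} + p_{i-2}, q_i = a_i*q_{i-1} + q_{i-2} with p_{-2}=0, p_{-1}=1, q_{-2}=1, q_{-1}=0:
  i=0: a_0=0, p_0 = 0*1 + 0 = 0, q_0 = 0*0 + 1 = 1.
  i=1: a_1=3, p_1 = 3*0 + 1 = 1, q_1 = 3*1 + 0 = 3.
  i=2: a_2=5, p_2 = 5*1 + 0 = 5, q_2 = 5*3 + 1 = 16.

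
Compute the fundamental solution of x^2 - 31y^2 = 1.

(x, y) = (1520, 273)

First expand sqrt(31) as a continued fraction. With x_i = (sqrt(31) + m_i)/d_i and (m_0, d_0) = (0, 1): a_0 = floor(sqrt(31)) = 5, since 5^2 = 25 <= 31 < 36 = 6^2.
Iterate m_{i+1} = d_i*a_i - m_i, d_{i+1} = (31 - m_{i+1}^2)/d_i, a_{i+1} = floor((a_0 + m_{i+1})/d_{i+1}):
  m_1 = 1*5 - 0 = 5, d_1 = (31 - 5^2)/1 = 6/1 = 6, a_1 = floor((5 + 5)/6) = 1.
  m_2 = 6*1 - 5 = 1, d_2 = (31 - 1^2)/6 = 30/6 = 5, a_2 = floor((5 + 1)/5) = 1.
  m_3 = 5*1 - 1 = 4, d_3 = (31 - 4^2)/5 = 15/5 = 3, a_3 = floor((5 + 4)/3) = 3.
  m_4 = 3*3 - 4 = 5, d_4 = (31 - 5^2)/3 = 6/3 = 2, a_4 = floor((5 + 5)/2) = 5.
  m_5 = 2*5 - 5 = 5, d_5 = (31 - 5^2)/2 = 6/2 = 3, a_5 = floor((5 + 5)/3) = 3.
  m_6 = 3*3 - 5 = 4, d_6 = (31 - 4^2)/3 = 15/3 = 5, a_6 = floor((5 + 4)/5) = 1.
  m_7 = 5*1 - 4 = 1, d_7 = (31 - 1^2)/5 = 30/5 = 6, a_7 = floor((5 + 1)/6) = 1.
  m_8 = 6*1 - 1 = 5, d_8 = (31 - 5^2)/6 = 6/6 = 1, a_8 = floor((5 + 5)/1) = 10.
  m_9 = 1*10 - 5 = 5, d_9 = (31 - 5^2)/1 = 6/1 = 6: (m_9, d_9) = (m_1, d_1) = (5, 6), so from here the quotients repeat a_1, ..., a_8; the period length is 8.
So sqrt(31) = [5; (1, 1, 3, 5, 3, 1, 1, 10)] with period length k = 8.
k is even, so the fundamental solution of x^2 - 31y^2 = 1 is (p_{k-1}, q_{k-1}) = (p_7, q_7); compute convergents through index 7.
Convergents (p_i = a_i*p_{i-1} + p_{i-2}, q_i = a_i*q_{i-1} + q_{i-2} with p_{-2}=0, p_{-1}=1, q_{-2}=1, q_{-1}=0):
  i=0: a_0=5, p_0 = 5*1 + 0 = 5, q_0 = 5*0 + 1 = 1.
  i=1: a_1=1, p_1 = 1*5 + 1 = 6, q_1 = 1*1 + 0 = 1.
  i=2: a_2=1, p_2 = 1*6 + 5 = 11, q_2 = 1*1 + 1 = 2.
  i=3: a_3=3, p_3 = 3*11 + 6 = 39, q_3 = 3*2 + 1 = 7.
  i=4: a_4=5, p_4 = 5*39 + 11 = 206, q_4 = 5*7 + 2 = 37.
  i=5: a_5=3, p_5 = 3*206 + 39 = 657, q_5 = 3*37 + 7 = 118.
  i=6: a_6=1, p_6 = 1*657 + 206 = 863, q_6 = 1*118 + 37 = 155.
  i=7: a_7=1, p_7 = 1*863 + 657 = 1520, q_7 = 1*155 + 118 = 273.
Check: 1520^2 - 31*273^2 = 2310400 - 2310399 = 1, so (x, y) = (1520, 273) solves the equation, and by the theorem it is the least positive solution.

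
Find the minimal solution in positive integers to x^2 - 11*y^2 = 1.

First expand sqrt(11) as a continued fraction. With x_i = (sqrt(11) + m_i)/d_i and (m_0, d_0) = (0, 1): a_0 = floor(sqrt(11)) = 3, since 3^2 = 9 <= 11 < 16 = 4^2.
Iterate m_{i+1} = d_i*a_i - m_i, d_{i+1} = (11 - m_{i+1}^2)/d_i, a_{i+1} = floor((a_0 + m_{i+1})/d_{i+1}):
  m_1 = 1*3 - 0 = 3, d_1 = (11 - 3^2)/1 = 2/1 = 2, a_1 = floor((3 + 3)/2) = 3.
  m_2 = 2*3 - 3 = 3, d_2 = (11 - 3^2)/2 = 2/2 = 1, a_2 = floor((3 + 3)/1) = 6.
  m_3 = 1*6 - 3 = 3, d_3 = (11 - 3^2)/1 = 2/1 = 2: (m_3, d_3) = (m_1, d_1) = (3, 2), so from here the quotients repeat a_1, a_2; the period length is 2.
So sqrt(11) = [3; (3, 6)] with period length k = 2.
k is even, so the fundamental solution of x^2 - 11y^2 = 1 is (p_{k-1}, q_{k-1}) = (p_1, q_1); compute convergents through index 1.
Convergents (p_i = a_i*p_{i-1} + p_{i-2}, q_i = a_i*q_{i-1} + q_{i-2} with p_{-2}=0, p_{-1}=1, q_{-2}=1, q_{-1}=0):
  i=0: a_0=3, p_0 = 3*1 + 0 = 3, q_0 = 3*0 + 1 = 1.
  i=1: a_1=3, p_1 = 3*3 + 1 = 10, q_1 = 3*1 + 0 = 3.
Check: 10^2 - 11*3^2 = 100 - 99 = 1, so (x, y) = (10, 3) solves the equation, and by the theorem it is the least positive solution.

(x, y) = (10, 3)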